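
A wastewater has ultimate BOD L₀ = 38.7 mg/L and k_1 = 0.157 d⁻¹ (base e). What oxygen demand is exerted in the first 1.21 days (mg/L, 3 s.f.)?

y ≈ 6.70 mg/L

y_t = L₀(1 − e^(−k_1 t)) = 38.7 × (1 − e^(−0.157×1.21))
= 38.7 × (1 − 0.8270) = 38.7 × 0.1730 = 6.696 mg/L.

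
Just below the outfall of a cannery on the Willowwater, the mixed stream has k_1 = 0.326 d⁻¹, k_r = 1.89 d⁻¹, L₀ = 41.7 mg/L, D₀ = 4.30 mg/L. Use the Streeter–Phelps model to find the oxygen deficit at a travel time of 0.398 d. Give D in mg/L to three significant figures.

D ≈ 5.56 mg/L

k_1 L₀/(k_r−k_1) = 0.326×41.7/(1.89−0.326) = 13.59/1.564 = 8.692 mg/L.
e^(−k_1 t) = e^(−0.326×0.3980) = 0.8783; e^(−k_r t) = e^(−1.89×0.3980) = 0.4713.
D = 8.692 × (0.8783 − 0.4713) + 4.30 × 0.4713 = 3.538 + 2.027 = 5.564 mg/L.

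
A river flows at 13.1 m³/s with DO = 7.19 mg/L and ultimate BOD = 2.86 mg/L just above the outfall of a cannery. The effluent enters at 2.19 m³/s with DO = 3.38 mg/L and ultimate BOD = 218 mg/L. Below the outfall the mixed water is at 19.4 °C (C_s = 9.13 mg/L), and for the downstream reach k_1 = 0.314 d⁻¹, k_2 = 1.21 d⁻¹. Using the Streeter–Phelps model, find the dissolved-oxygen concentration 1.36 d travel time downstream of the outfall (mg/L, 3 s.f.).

Mixed DO = (13.1×7.19 + 2.19×3.38)/(13.1+2.19) = 101.6/15.29 = 6.644 mg/L.
Mixed L₀ = (13.1×2.86 + 2.19×218)/(15.29) = 514.9/15.29 = 33.67 mg/L.
Initial deficit D₀ = C_s − DO₀ = 9.13 − 6.644 = 2.486 mg/L.
D(1.36) = [0.314×33.67/(1.21−0.314)](e^(−0.314×1.36) − e^(−1.21×1.36)) + 2.486 e^(−1.21×1.36)
= 11.80 × (0.6524 − 0.1929) + 2.486 × 0.1929 = 5.903 mg/L.
DO = 9.13 − 5.903 = 3.227 mg/L.

DO ≈ 3.23 mg/L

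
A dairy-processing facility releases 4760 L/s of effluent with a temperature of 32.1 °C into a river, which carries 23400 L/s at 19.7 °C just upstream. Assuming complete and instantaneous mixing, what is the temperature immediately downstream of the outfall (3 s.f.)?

Flow-weighted mixing: C = (Q_r C_r + Q_w C_w)/(Q_r + Q_w)
= (23400×19.7 + 4760×32.1)/(23400 + 4760) = 613800/28160 = 21.80 °C.

21.8 °C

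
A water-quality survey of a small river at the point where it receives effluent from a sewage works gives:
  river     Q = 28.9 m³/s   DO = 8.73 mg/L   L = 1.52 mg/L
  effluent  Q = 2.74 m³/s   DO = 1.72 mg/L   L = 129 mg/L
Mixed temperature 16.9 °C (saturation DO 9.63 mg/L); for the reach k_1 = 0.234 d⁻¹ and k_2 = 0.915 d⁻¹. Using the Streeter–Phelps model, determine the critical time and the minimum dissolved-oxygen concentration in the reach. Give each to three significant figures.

t_c ≈ 1.37 d; minimum DO ≈ 7.30 mg/L

Mixed DO = (28.9×8.73 + 2.74×1.72)/(28.9+2.74) = 257.0/31.64 = 8.123 mg/L.
Mixed L₀ = (28.9×1.52 + 2.74×129)/(31.64) = 397.4/31.64 = 12.56 mg/L.
Initial deficit D₀ = C_s − DO₀ = 9.63 − 8.123 = 1.507 mg/L.
t_c = (1/0.6810) ln[(0.915/0.234)(1 − 1.507×0.6810/(0.234×12.56))] = 1.468 × ln(2.545) = 1.372 d.
D_c = (0.234/0.915) × 12.56 × e^(−0.234×1.372) = 0.2557 × 12.56 × 0.7255 = 2.330 mg/L.
Minimum DO = 9.63 − 2.330 = 7.300 mg/L.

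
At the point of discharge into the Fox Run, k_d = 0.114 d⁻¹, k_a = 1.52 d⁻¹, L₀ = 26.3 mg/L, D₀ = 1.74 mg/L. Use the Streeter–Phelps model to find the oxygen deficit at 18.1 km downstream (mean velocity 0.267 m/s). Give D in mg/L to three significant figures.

D ≈ 1.83 mg/L

Travel time t = x/v = 18.1 km / (0.267 m/s) = 18100 m / 0.267 m/s = 67790 s = 0.7846 d.
k_d L₀/(k_a−k_d) = 0.114×26.3/(1.52−0.114) = 2.998/1.406 = 2.132 mg/L.
e^(−k_d t) = e^(−0.114×0.7846) = 0.9144; e^(−k_a t) = e^(−1.52×0.7846) = 0.3034.
D = 2.132 × (0.9144 − 0.3034) + 1.74 × 0.3034 = 1.303 + 0.5280 = 1.831 mg/L.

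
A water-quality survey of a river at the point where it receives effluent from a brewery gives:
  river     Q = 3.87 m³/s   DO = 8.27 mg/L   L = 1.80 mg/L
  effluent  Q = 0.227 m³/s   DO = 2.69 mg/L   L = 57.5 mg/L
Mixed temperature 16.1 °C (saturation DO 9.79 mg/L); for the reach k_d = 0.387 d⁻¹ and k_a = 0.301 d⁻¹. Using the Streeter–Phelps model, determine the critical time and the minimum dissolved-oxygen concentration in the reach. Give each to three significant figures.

Mixed DO = (3.87×8.27 + 0.227×2.69)/(3.87+0.227) = 32.62/4.097 = 7.961 mg/L.
Mixed L₀ = (3.87×1.80 + 0.227×57.5)/(4.097) = 20.02/4.097 = 4.886 mg/L.
Initial deficit D₀ = C_s − DO₀ = 9.79 − 7.961 = 1.829 mg/L.
t_c = (1/-0.08600) ln[(0.301/0.387)(1 − 1.829×-0.08600/(0.387×4.886))] = -11.63 × ln(0.8425) = 1.993 d.
D_c = (0.387/0.301) × 4.886 × e^(−0.387×1.993) = 1.286 × 4.886 × 0.4624 = 2.905 mg/L.
Minimum DO = 9.79 − 2.905 = 6.885 mg/L.

t_c ≈ 1.99 d; minimum DO ≈ 6.89 mg/L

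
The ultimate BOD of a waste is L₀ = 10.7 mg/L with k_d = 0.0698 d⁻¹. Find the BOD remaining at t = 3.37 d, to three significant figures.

L ≈ 8.46 mg/L

L_t = L₀ e^(−k_d t) = 10.7 × e^(−0.0698×3.37) = 10.7 × 0.7904 = 8.457 mg/L.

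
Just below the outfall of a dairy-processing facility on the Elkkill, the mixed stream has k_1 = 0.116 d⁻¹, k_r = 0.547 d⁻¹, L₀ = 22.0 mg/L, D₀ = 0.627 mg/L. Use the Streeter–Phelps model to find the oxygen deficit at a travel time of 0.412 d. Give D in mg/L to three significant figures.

k_1 L₀/(k_r−k_1) = 0.116×22.0/(0.547−0.116) = 2.552/0.4310 = 5.921 mg/L.
e^(−k_1 t) = e^(−0.116×0.4120) = 0.9533; e^(−k_r t) = e^(−0.547×0.4120) = 0.7982.
D = 5.921 × (0.9533 − 0.7982) + 0.627 × 0.7982 = 0.9184 + 0.5005 = 1.419 mg/L.

D ≈ 1.42 mg/L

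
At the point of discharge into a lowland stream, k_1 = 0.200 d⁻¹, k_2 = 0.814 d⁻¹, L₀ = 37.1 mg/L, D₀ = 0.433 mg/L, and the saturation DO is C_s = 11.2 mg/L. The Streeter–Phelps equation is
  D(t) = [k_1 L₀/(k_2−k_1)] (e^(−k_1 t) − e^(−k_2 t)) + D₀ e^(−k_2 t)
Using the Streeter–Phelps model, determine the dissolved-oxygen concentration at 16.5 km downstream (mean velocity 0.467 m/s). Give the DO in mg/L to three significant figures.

DO ≈ 8.42 mg/L

Travel time t = x/v = 16.5 km / (0.467 m/s) = 16500 m / 0.467 m/s = 35330 s = 0.4089 d.
k_1 L₀/(k_2−k_1) = 0.200×37.1/(0.814−0.200) = 7.420/0.6140 = 12.08 mg/L.
e^(−k_1 t) = e^(−0.200×0.4089) = 0.9215; e^(−k_2 t) = e^(−0.814×0.4089) = 0.7169.
D = 12.08 × (0.9215 − 0.7169) + 0.433 × 0.7169 = 2.473 + 0.3104 = 2.783 mg/L.
DO = C_s − D = 11.2 − 2.783 = 8.417 mg/L.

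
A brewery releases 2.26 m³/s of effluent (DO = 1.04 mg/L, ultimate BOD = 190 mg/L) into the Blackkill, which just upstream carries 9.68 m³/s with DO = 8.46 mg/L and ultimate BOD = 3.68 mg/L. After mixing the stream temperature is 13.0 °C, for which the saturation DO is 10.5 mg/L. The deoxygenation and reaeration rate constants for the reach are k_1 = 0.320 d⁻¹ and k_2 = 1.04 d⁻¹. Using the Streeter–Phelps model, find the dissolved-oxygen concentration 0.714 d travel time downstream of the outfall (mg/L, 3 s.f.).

Mixed DO = (9.68×8.46 + 2.26×1.04)/(9.68+2.26) = 84.24/11.94 = 7.056 mg/L.
Mixed L₀ = (9.68×3.68 + 2.26×190)/(11.94) = 465.0/11.94 = 38.95 mg/L.
Initial deficit D₀ = C_s − DO₀ = 10.5 − 7.056 = 3.444 mg/L.
D(0.714) = [0.320×38.95/(1.04−0.320)](e^(−0.320×0.714) − e^(−1.04×0.714)) + 3.444 e^(−1.04×0.714)
= 17.31 × (0.7957 − 0.4759) + 3.444 × 0.4759 = 7.176 mg/L.
DO = 10.5 − 7.176 = 3.324 mg/L.

DO ≈ 3.32 mg/L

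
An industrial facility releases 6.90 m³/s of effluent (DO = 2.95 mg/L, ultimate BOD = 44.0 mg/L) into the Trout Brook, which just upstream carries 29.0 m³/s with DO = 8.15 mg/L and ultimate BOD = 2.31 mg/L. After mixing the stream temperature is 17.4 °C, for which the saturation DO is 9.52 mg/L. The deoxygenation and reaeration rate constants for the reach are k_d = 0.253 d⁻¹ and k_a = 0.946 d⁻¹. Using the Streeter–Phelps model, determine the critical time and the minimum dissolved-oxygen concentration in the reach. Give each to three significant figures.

t_c ≈ 0.473 d; minimum DO ≈ 7.07 mg/L

Mixed DO = (29.0×8.15 + 6.90×2.95)/(29.0+6.90) = 256.7/35.90 = 7.151 mg/L.
Mixed L₀ = (29.0×2.31 + 6.90×44.0)/(35.90) = 370.6/35.90 = 10.32 mg/L.
Initial deficit D₀ = C_s − DO₀ = 9.52 − 7.151 = 2.369 mg/L.
t_c = (1/0.6930) ln[(0.946/0.253)(1 − 2.369×0.6930/(0.253×10.32))] = 1.443 × ln(1.388) = 0.4734 d.
D_c = (0.253/0.946) × 10.32 × e^(−0.253×0.4734) = 0.2674 × 10.32 × 0.8871 = 2.449 mg/L.
Minimum DO = 9.52 − 2.449 = 7.071 mg/L.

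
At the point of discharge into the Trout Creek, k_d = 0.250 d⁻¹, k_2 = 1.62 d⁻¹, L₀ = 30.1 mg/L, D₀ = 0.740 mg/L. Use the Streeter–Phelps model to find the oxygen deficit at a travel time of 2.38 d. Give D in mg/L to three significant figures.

D ≈ 2.93 mg/L

k_d L₀/(k_2−k_d) = 0.250×30.1/(1.62−0.250) = 7.525/1.370 = 5.493 mg/L.
e^(−k_d t) = e^(−0.250×2.380) = 0.5516; e^(−k_2 t) = e^(−1.62×2.380) = 0.02116.
D = 5.493 × (0.5516 − 0.02116) + 0.740 × 0.02116 = 2.913 + 0.01566 = 2.929 mg/L.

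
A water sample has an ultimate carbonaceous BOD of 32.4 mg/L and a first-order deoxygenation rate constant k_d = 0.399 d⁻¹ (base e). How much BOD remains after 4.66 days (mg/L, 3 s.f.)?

L_t = L₀ e^(−k_d t) = 32.4 × e^(−0.399×4.66) = 32.4 × 0.1558 = 5.047 mg/L.

L ≈ 5.05 mg/L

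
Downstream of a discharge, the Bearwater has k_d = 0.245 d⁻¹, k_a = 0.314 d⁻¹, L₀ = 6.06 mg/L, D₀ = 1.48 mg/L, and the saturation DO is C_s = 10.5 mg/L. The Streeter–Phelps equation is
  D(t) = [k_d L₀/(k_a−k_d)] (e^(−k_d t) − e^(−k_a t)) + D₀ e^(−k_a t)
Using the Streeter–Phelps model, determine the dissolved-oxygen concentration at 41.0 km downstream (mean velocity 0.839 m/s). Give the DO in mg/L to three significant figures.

Travel time t = x/v = 41.0 km / (0.839 m/s) = 41000 m / 0.839 m/s = 48870 s = 0.5656 d.
k_d L₀/(k_a−k_d) = 0.245×6.06/(0.314−0.245) = 1.485/0.06900 = 21.52 mg/L.
e^(−k_d t) = e^(−0.245×0.5656) = 0.8706; e^(−k_a t) = e^(−0.314×0.5656) = 0.8373.
D = 21.52 × (0.8706 − 0.8373) + 1.48 × 0.8373 = 0.7170 + 1.239 = 1.956 mg/L.
DO = C_s − D = 10.5 − 1.956 = 8.544 mg/L.

DO ≈ 8.54 mg/L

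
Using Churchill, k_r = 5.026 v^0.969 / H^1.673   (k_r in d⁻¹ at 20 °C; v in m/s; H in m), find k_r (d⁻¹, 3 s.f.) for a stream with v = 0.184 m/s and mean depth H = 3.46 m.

k_r = 5.026 × 0.184^0.969 / 3.46^1.673 = 5.026 × 0.1939 / 7.978 = 0.1222 d⁻¹.

k_r ≈ 0.122 d⁻¹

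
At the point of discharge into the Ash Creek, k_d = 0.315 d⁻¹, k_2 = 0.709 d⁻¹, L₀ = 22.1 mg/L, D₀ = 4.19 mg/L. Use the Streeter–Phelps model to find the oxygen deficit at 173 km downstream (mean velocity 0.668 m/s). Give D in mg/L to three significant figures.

Travel time t = x/v = 173 km / (0.668 m/s) = 173000 m / 0.668 m/s = 259000 s = 2.997 d.
k_d L₀/(k_2−k_d) = 0.315×22.1/(0.709−0.315) = 6.962/0.3940 = 17.67 mg/L.
e^(−k_d t) = e^(−0.315×2.997) = 0.3890; e^(−k_2 t) = e^(−0.709×2.997) = 0.1194.
D = 17.67 × (0.3890 − 0.1194) + 4.19 × 0.1194 = 4.763 + 0.5003 = 5.263 mg/L.

D ≈ 5.26 mg/L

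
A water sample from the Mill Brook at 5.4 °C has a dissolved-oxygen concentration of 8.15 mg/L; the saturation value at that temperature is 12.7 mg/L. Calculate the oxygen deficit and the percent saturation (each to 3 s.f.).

D = C_s − C = 12.7 − 8.15 = 4.55 mg/L.
% saturation = 8.15/12.7 × 100 = 64.2 %.

D ≈ 4.55 mg/L; 64.2 % saturation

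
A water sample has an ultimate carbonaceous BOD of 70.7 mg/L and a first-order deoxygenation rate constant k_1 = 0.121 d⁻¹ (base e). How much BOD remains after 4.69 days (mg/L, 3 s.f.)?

L_t = L₀ e^(−k_1 t) = 70.7 × e^(−0.121×4.69) = 70.7 × 0.5669 = 40.08 mg/L.

L ≈ 40.1 mg/L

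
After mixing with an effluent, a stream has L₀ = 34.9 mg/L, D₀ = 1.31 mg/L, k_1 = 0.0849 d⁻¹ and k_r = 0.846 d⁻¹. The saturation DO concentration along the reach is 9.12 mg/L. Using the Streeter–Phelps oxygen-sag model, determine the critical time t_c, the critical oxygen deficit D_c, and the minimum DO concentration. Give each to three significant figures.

t_c ≈ 2.48 d; D_c ≈ 2.84 mg/L; min DO ≈ 6.28 mg/L

t_c = [1/(k_r−k_1)] ln[(k_r/k_1)(1 − D₀(k_r−k_1)/(k_1 L₀))]
= [1/(0.846−0.0849)] ln[(0.846/0.0849)(1 − 1.31×0.7611/(0.0849×34.9))]
= (1/0.7611) ln[9.965 × 0.6635] = 1.314 × ln(6.612) = 1.314 × 1.889 = 2.482 d.
D_c = (k_1/k_r) L₀ e^(−k_1 t_c) = (0.0849/0.846) × 34.9 × e^(−0.0849×2.482) = 0.1004 × 34.9 × 0.8100 = 2.837 mg/L.
Minimum DO = C_s − D_c = 9.12 − 2.837 = 6.283 mg/L.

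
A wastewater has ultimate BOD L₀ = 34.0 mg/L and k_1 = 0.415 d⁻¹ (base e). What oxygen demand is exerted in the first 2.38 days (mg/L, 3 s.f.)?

y ≈ 21.3 mg/L

y_t = L₀(1 − e^(−k_1 t)) = 34.0 × (1 − e^(−0.415×2.38))
= 34.0 × (1 − 0.3724) = 34.0 × 0.6276 = 21.34 mg/L.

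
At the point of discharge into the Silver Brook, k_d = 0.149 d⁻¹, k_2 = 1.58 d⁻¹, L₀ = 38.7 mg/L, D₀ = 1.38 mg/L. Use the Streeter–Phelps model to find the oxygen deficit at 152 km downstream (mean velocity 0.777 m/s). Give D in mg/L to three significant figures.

Travel time t = x/v = 152 km / (0.777 m/s) = 152000 m / 0.777 m/s = 195600 s = 2.264 d.
k_d L₀/(k_2−k_d) = 0.149×38.7/(1.58−0.149) = 5.766/1.431 = 4.030 mg/L.
e^(−k_d t) = e^(−0.149×2.264) = 0.7137; e^(−k_2 t) = e^(−1.58×2.264) = 0.02795.
D = 4.030 × (0.7137 − 0.02795) + 1.38 × 0.02795 = 2.763 + 0.03857 = 2.802 mg/L.

D ≈ 2.80 mg/L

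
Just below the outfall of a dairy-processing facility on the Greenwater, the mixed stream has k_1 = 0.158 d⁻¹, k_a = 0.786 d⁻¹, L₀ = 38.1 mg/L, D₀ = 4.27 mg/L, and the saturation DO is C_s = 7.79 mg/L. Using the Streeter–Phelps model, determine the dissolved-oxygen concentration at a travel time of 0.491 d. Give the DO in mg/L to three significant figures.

k_1 L₀/(k_a−k_1) = 0.158×38.1/(0.786−0.158) = 6.020/0.6280 = 9.586 mg/L.
e^(−k_1 t) = e^(−0.158×0.4910) = 0.9254; e^(−k_a t) = e^(−0.786×0.4910) = 0.6798.
D = 9.586 × (0.9254 − 0.6798) + 4.27 × 0.6798 = 2.354 + 2.903 = 5.256 mg/L.
DO = C_s − D = 7.79 − 5.256 = 2.534 mg/L.

DO ≈ 2.53 mg/L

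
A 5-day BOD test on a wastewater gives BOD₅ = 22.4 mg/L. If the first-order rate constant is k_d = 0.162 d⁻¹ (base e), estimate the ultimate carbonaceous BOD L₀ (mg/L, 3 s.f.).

L₀ ≈ 40.4 mg/L

BOD₅ = L₀(1 − e^(−5k_d)) ⇒ L₀ = BOD₅ / (1 − e^(−5×0.162))
= 22.4 / (1 − 0.4449) = 22.4 / 0.5551 = 40.35 mg/L.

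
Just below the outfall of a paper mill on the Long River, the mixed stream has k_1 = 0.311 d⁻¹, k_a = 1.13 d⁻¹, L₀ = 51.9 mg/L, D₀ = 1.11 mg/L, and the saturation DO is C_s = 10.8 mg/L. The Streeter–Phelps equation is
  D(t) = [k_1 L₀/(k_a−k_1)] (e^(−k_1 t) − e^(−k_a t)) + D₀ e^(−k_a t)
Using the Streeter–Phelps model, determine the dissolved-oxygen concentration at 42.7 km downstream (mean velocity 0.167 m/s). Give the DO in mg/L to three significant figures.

DO ≈ 3.61 mg/L

Travel time t = x/v = 42.7 km / (0.167 m/s) = 42700 m / 0.167 m/s = 255700 s = 2.959 d.
k_1 L₀/(k_a−k_1) = 0.311×51.9/(1.13−0.311) = 16.14/0.8190 = 19.71 mg/L.
e^(−k_1 t) = e^(−0.311×2.959) = 0.3984; e^(−k_a t) = e^(−1.13×2.959) = 0.03529.
D = 19.71 × (0.3984 − 0.03529) + 1.11 × 0.03529 = 7.156 + 0.03918 = 7.195 mg/L.
DO = C_s − D = 10.8 − 7.195 = 3.605 mg/L.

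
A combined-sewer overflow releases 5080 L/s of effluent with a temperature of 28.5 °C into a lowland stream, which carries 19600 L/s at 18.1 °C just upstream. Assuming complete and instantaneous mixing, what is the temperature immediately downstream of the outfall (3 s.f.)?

Flow-weighted mixing: C = (Q_r C_r + Q_w C_w)/(Q_r + Q_w)
= (19600×18.1 + 5080×28.5)/(19600 + 5080) = 499500/24680 = 20.24 °C.

20.2 °C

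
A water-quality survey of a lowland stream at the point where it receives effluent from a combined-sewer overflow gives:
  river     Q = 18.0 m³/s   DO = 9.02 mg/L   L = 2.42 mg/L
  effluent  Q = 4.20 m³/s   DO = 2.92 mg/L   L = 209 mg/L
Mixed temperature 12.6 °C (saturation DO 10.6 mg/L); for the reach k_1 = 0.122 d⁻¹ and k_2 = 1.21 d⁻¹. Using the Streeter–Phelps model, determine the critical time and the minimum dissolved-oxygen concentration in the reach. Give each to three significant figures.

t_c ≈ 1.29 d; minimum DO ≈ 7.03 mg/L

Mixed DO = (18.0×9.02 + 4.20×2.92)/(18.0+4.20) = 174.6/22.20 = 7.866 mg/L.
Mixed L₀ = (18.0×2.42 + 4.20×209)/(22.20) = 921.4/22.20 = 41.50 mg/L.
Initial deficit D₀ = C_s − DO₀ = 10.6 − 7.866 = 2.734 mg/L.
t_c = (1/1.088) ln[(1.21/0.122)(1 − 2.734×1.088/(0.122×41.50))] = 0.9191 × ln(4.091) = 1.295 d.
D_c = (0.122/1.21) × 41.50 × e^(−0.122×1.295) = 0.1008 × 41.50 × 0.8539 = 3.573 mg/L.
Minimum DO = 10.6 − 3.573 = 7.027 mg/L.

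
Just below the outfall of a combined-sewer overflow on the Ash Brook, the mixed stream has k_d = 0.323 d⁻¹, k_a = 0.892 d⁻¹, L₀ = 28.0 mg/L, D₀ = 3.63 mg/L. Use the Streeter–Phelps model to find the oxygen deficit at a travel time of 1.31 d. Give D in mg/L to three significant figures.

D ≈ 6.60 mg/L

k_d L₀/(k_a−k_d) = 0.323×28.0/(0.892−0.323) = 9.044/0.5690 = 15.89 mg/L.
e^(−k_d t) = e^(−0.323×1.310) = 0.6550; e^(−k_a t) = e^(−0.892×1.310) = 0.3108.
D = 15.89 × (0.6550 − 0.3108) + 3.63 × 0.3108 = 5.470 + 1.128 = 6.599 mg/L.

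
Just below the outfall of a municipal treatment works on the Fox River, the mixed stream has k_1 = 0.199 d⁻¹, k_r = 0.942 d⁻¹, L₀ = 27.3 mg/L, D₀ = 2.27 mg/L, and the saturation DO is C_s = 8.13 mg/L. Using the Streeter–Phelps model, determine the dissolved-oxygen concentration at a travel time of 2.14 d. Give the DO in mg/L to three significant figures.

k_1 L₀/(k_r−k_1) = 0.199×27.3/(0.942−0.199) = 5.433/0.7430 = 7.312 mg/L.
e^(−k_1 t) = e^(−0.199×2.140) = 0.6532; e^(−k_r t) = e^(−0.942×2.140) = 0.1332.
D = 7.312 × (0.6532 − 0.1332) + 2.27 × 0.1332 = 3.802 + 0.3024 = 4.105 mg/L.
DO = C_s − D = 8.13 − 4.105 = 4.025 mg/L.

DO ≈ 4.03 mg/L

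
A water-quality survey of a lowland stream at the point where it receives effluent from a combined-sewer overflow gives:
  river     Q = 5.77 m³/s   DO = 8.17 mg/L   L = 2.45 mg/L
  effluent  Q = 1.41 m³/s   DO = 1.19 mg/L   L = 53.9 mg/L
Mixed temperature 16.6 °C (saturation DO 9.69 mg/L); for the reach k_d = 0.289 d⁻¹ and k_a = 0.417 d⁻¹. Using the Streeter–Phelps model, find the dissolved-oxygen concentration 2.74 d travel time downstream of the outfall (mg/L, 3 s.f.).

Mixed DO = (5.77×8.17 + 1.41×1.19)/(5.77+1.41) = 48.82/7.180 = 6.799 mg/L.
Mixed L₀ = (5.77×2.45 + 1.41×53.9)/(7.180) = 90.14/7.180 = 12.55 mg/L.
Initial deficit D₀ = C_s − DO₀ = 9.69 − 6.799 = 2.891 mg/L.
D(2.74) = [0.289×12.55/(0.417−0.289)](e^(−0.289×2.74) − e^(−0.417×2.74)) + 2.891 e^(−0.417×2.74)
= 28.34 × (0.4530 − 0.3190) + 2.891 × 0.3190 = 4.720 mg/L.
DO = 9.69 − 4.720 = 4.970 mg/L.

DO ≈ 4.97 mg/L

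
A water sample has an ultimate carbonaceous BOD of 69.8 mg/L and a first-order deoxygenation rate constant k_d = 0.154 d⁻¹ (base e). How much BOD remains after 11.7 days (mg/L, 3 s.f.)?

L ≈ 11.5 mg/L

L_t = L₀ e^(−k_d t) = 69.8 × e^(−0.154×11.7) = 69.8 × 0.1650 = 11.52 mg/L.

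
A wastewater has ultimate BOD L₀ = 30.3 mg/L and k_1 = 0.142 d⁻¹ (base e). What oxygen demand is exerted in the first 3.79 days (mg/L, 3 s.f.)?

y_t = L₀(1 − e^(−k_1 t)) = 30.3 × (1 − e^(−0.142×3.79))
= 30.3 × (1 − 0.5838) = 30.3 × 0.4162 = 12.61 mg/L.

y ≈ 12.6 mg/L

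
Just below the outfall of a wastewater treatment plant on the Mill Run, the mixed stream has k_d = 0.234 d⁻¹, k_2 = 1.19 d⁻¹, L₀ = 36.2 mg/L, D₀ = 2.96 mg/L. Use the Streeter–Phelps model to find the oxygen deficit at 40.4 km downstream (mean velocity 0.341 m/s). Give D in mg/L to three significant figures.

D ≈ 5.27 mg/L

Travel time t = x/v = 40.4 km / (0.341 m/s) = 40400 m / 0.341 m/s = 118500 s = 1.371 d.
k_d L₀/(k_2−k_d) = 0.234×36.2/(1.19−0.234) = 8.471/0.9560 = 8.861 mg/L.
e^(−k_d t) = e^(−0.234×1.371) = 0.7255; e^(−k_2 t) = e^(−1.19×1.371) = 0.1956.
D = 8.861 × (0.7255 − 0.1956) + 2.96 × 0.1956 = 4.696 + 0.5789 = 5.275 mg/L.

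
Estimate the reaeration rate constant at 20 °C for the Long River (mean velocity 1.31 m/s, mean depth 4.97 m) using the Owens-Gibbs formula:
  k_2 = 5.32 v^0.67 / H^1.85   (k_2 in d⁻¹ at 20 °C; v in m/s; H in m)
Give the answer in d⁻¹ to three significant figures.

k_2 = 5.32 × 1.31^0.67 / 4.97^1.85 = 5.32 × 1.198 / 19.42 = 0.3283 d⁻¹.

k_2 ≈ 0.328 d⁻¹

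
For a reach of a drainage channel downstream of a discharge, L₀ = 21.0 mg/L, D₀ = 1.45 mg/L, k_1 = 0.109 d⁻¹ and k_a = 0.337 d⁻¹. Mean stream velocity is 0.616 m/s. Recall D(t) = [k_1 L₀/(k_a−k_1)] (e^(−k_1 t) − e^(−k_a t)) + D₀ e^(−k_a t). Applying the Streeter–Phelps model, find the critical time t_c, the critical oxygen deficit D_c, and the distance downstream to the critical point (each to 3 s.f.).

With k_a/k_1 = 3.092 and 1 − D₀(k_a−k_1)/(k_1 L₀) = 0.8556,
t_c = ln(3.092 × 0.8556) / (0.337 − 0.109) = ln(2.645) / 0.2280 = 0.9727/0.2280 = 4.266 d.
L(t_c) = L₀ e^(−k_1 t_c) = 21.0 × 0.6281 = 13.19 mg/L, and at the critical point k_a D_c = k_1 L, so D_c = (0.109/0.337) × 13.19 = 4.266 mg/L.
x_c = v t_c = 0.616 m/s × 4.266 d × 86400 s/d = 227100 m ≈ 227 km.

t_c ≈ 4.27 d; D_c ≈ 4.27 mg/L; x_c ≈ 227 km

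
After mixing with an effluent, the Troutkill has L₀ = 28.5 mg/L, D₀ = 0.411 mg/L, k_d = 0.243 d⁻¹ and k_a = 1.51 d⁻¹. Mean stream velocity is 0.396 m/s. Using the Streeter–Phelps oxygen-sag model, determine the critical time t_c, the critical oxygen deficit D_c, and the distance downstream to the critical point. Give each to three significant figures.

t_c ≈ 1.38 d; D_c ≈ 3.28 mg/L; x_c ≈ 47.2 km

At the critical point dD/dt = 0, so k_d L₀ e^(−k_d t) = k_a D. Substituting D(t) from the Streeter–Phelps equation and solving for t gives
t_c = ln[(k_a/k_d)(1 − D₀(k_a−k_d)/(k_d L₀))] / (k_a−k_d).
Here k_a−k_d = 1.267 d⁻¹ and 1 − D₀(k_a−k_d)/(k_d L₀) = 1 − 0.411×1.267/(0.243×28.5) = 0.9248, so
t_c = ln(6.214 × 0.9248) / 1.267 = 1.749 / 1.267 = 1.380 d.
D_c = (k_d/k_a) L₀ e^(−k_d t_c) = (0.243/1.51) × 28.5 × e^(−0.243×1.380) = 0.1609 × 28.5 × 0.7151 = 3.280 mg/L.
x_c = v t_c = 0.396 m/s × 1.380 d × 86400 s/d = 47220 m ≈ 47.2 km.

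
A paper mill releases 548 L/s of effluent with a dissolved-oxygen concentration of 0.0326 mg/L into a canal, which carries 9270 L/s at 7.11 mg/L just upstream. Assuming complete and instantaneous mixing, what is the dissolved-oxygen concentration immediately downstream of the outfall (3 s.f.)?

6.71 mg/L

Flow-weighted mixing: C = (Q_r C_r + Q_w C_w)/(Q_r + Q_w)
= (9270×7.11 + 548×0.0326)/(9270 + 548) = 65930/9818 = 6.715 mg/L.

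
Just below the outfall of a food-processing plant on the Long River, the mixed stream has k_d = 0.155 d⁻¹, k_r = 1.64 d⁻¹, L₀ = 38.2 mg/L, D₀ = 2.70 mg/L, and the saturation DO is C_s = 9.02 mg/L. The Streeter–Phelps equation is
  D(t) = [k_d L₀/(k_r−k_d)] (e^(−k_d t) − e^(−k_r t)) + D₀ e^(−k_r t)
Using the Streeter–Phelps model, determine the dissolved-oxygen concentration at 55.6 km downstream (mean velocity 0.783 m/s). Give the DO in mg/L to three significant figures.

DO ≈ 5.84 mg/L

Travel time t = x/v = 55.6 km / (0.783 m/s) = 55600 m / 0.783 m/s = 71010 s = 0.8219 d.
k_d L₀/(k_r−k_d) = 0.155×38.2/(1.64−0.155) = 5.921/1.485 = 3.987 mg/L.
e^(−k_d t) = e^(−0.155×0.8219) = 0.8804; e^(−k_r t) = e^(−1.64×0.8219) = 0.2598.
D = 3.987 × (0.8804 − 0.2598) + 2.70 × 0.2598 = 2.474 + 0.7015 = 3.176 mg/L.
DO = C_s − D = 9.02 − 3.176 = 5.844 mg/L.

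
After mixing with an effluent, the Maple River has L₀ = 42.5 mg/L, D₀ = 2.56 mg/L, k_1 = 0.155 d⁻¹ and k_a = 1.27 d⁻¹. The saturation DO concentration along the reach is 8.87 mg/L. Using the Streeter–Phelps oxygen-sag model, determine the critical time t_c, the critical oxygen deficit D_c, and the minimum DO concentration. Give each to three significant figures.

t_c ≈ 1.38 d; D_c ≈ 4.19 mg/L; min DO ≈ 4.68 mg/L

At the critical point dD/dt = 0, so k_1 L₀ e^(−k_1 t) = k_a D. Substituting D(t) from the Streeter–Phelps equation and solving for t gives
t_c = ln[(k_a/k_1)(1 − D₀(k_a−k_1)/(k_1 L₀))] / (k_a−k_1).
Here k_a−k_1 = 1.115 d⁻¹ and 1 − D₀(k_a−k_1)/(k_1 L₀) = 1 − 2.56×1.115/(0.155×42.5) = 0.5667, so
t_c = ln(8.194 × 0.5667) / 1.115 = 1.535 / 1.115 = 1.377 d.
L(t_c) = L₀ e^(−k_1 t_c) = 42.5 × 0.8078 = 34.33 mg/L, and at the critical point k_a D_c = k_1 L, so D_c = (0.155/1.27) × 34.33 = 4.190 mg/L.
Minimum DO = C_s − D_c = 8.87 − 4.190 = 4.680 mg/L.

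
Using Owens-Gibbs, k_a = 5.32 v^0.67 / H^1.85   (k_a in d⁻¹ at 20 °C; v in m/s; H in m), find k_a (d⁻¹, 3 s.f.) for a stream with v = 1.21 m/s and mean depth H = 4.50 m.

k_a ≈ 0.374 d⁻¹

k_a = 5.32 × 1.21^0.67 / 4.50^1.85 = 5.32 × 1.136 / 16.16 = 0.3741 d⁻¹.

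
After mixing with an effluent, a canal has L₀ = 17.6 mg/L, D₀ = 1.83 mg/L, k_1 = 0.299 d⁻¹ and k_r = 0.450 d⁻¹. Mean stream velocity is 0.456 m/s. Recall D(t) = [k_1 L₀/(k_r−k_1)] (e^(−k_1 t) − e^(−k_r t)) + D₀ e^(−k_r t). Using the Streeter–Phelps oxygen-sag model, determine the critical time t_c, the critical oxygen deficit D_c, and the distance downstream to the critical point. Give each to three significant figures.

With k_r/k_1 = 1.505 and 1 − D₀(k_r−k_1)/(k_1 L₀) = 0.9475,
t_c = ln(1.505 × 0.9475) / (0.450 − 0.299) = ln(1.426) / 0.1510 = 0.3549/0.1510 = 2.350 d.
D_c = (k_1/k_r) L₀ e^(−k_1 t_c) = (0.299/0.450) × 17.6 × e^(−0.299×2.350) = 0.6644 × 17.6 × 0.4953 = 5.792 mg/L.
x_c = v t_c = 0.456 m/s × 2.350 d × 86400 s/d = 92590 m ≈ 92.6 km.

t_c ≈ 2.35 d; D_c ≈ 5.79 mg/L; x_c ≈ 92.6 km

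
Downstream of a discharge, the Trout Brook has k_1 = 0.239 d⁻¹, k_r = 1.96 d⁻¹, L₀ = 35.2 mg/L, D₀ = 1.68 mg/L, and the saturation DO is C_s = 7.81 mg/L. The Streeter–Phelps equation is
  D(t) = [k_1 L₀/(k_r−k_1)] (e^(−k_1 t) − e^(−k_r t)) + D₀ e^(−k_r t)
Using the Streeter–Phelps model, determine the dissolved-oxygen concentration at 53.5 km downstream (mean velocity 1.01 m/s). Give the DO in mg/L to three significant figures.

DO ≈ 4.55 mg/L

Travel time t = x/v = 53.5 km / (1.01 m/s) = 53500 m / 1.01 m/s = 52970 s = 0.6131 d.
k_1 L₀/(k_r−k_1) = 0.239×35.2/(1.96−0.239) = 8.413/1.721 = 4.888 mg/L.
e^(−k_1 t) = e^(−0.239×0.6131) = 0.8637; e^(−k_r t) = e^(−1.96×0.6131) = 0.3007.
D = 4.888 × (0.8637 − 0.3007) + 1.68 × 0.3007 = 2.752 + 0.5052 = 3.257 mg/L.
DO = C_s − D = 7.81 − 3.257 = 4.553 mg/L.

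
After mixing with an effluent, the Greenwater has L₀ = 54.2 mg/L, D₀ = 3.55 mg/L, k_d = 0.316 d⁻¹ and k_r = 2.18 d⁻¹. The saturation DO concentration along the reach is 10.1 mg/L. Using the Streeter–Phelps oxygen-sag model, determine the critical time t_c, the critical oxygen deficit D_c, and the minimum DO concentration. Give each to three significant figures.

At the critical point dD/dt = 0, so k_d L₀ e^(−k_d t) = k_r D. Substituting D(t) from the Streeter–Phelps equation and solving for t gives
t_c = ln[(k_r/k_d)(1 − D₀(k_r−k_d)/(k_d L₀))] / (k_r−k_d).
Here k_r−k_d = 1.864 d⁻¹ and 1 − D₀(k_r−k_d)/(k_d L₀) = 1 − 3.55×1.864/(0.316×54.2) = 0.6136, so
t_c = ln(6.899 × 0.6136) / 1.864 = 1.443 / 1.864 = 0.7741 d.
D_c = (k_d/k_r) L₀ e^(−k_d t_c) = (0.316/2.18) × 54.2 × e^(−0.316×0.7741) = 0.1450 × 54.2 × 0.7830 = 6.152 mg/L.
Minimum DO = C_s − D_c = 10.1 − 6.152 = 3.948 mg/L.

t_c ≈ 0.774 d; D_c ≈ 6.15 mg/L; min DO ≈ 3.95 mg/L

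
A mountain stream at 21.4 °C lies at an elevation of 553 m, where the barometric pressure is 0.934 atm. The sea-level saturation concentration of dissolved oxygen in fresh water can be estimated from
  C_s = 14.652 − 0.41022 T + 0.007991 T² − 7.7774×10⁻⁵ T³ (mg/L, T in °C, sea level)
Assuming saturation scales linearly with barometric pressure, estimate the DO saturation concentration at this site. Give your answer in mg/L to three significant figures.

At sea level: C_s = 14.652 − 0.41022×21.4 + 0.007991×21.4² − 7.7774×10⁻⁵×21.4³ = 8.771 mg/L.
Pressure correction: C_s' = 8.771 × 0.934 = 8.192 mg/L.

C_s ≈ 8.19 mg/L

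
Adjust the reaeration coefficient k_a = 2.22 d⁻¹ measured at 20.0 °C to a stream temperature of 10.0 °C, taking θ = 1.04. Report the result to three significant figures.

k_a ≈ 1.50 d⁻¹

k_a(T₂) = k_a(T₁) · θ^(T₂−T₁) = 2.22 × 1.04^(10.0−20.0)
= 2.22 × 1.04^-10.0 = 2.22 × 0.6756 = 1.500 d⁻¹.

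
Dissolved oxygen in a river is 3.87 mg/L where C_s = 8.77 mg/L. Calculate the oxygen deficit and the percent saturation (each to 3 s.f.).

D = C_s − C = 8.77 − 3.87 = 4.90 mg/L.
% saturation = 3.87/8.77 × 100 = 44.1 %.

D ≈ 4.90 mg/L; 44.1 % saturation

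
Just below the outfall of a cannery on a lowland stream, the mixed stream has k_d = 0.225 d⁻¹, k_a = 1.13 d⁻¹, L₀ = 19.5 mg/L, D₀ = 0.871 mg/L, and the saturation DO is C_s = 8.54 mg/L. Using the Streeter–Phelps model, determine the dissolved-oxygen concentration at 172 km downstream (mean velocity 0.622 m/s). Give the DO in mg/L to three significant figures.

DO ≈ 6.29 mg/L

Travel time t = x/v = 172 km / (0.622 m/s) = 172000 m / 0.622 m/s = 276500 s = 3.201 d.
k_d L₀/(k_a−k_d) = 0.225×19.5/(1.13−0.225) = 4.388/0.9050 = 4.848 mg/L.
e^(−k_d t) = e^(−0.225×3.201) = 0.4867; e^(−k_a t) = e^(−1.13×3.201) = 0.02687.
D = 4.848 × (0.4867 − 0.02687) + 0.871 × 0.02687 = 2.229 + 0.02341 = 2.253 mg/L.
DO = C_s − D = 8.54 − 2.253 = 6.287 mg/L.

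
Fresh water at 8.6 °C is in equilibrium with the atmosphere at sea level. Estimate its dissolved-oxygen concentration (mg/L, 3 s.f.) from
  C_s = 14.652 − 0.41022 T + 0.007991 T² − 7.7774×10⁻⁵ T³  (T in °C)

C_s ≈ 11.7 mg/L

C_s = 14.652 − 0.41022×8.6 + 0.007991×8.6² − 7.7774×10⁻⁵×8.6³ = 11.67 mg/L.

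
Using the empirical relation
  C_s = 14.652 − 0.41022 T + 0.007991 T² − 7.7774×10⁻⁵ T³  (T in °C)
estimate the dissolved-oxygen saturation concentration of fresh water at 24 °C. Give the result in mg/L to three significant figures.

C_s = 14.652 − 0.41022×24 + 0.007991×24² − 7.7774×10⁻⁵×24³ = 8.334 mg/L.

C_s ≈ 8.33 mg/L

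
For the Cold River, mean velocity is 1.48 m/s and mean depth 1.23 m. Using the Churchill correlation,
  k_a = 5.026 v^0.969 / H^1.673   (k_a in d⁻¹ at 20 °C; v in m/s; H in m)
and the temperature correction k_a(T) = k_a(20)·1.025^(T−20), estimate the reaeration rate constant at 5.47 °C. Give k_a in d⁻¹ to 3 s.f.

k_a ≈ 3.63 d⁻¹

k_a(20) = 5.026 × 1.48^0.969 / 1.23^1.673 = 5.026 × 1.462 / 1.414 = 5.198 d⁻¹.
k_a(5.47) = 5.198 × 1.025^(5.47−20) = 5.198 × 0.6985 = 3.631 d⁻¹.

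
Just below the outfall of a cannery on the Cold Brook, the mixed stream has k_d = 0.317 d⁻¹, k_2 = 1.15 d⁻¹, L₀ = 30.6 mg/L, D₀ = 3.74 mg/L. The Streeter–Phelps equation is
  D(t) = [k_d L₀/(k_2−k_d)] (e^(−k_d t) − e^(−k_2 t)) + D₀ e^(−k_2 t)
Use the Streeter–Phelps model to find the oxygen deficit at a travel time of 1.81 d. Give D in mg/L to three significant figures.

D ≈ 5.57 mg/L

k_d L₀/(k_2−k_d) = 0.317×30.6/(1.15−0.317) = 9.700/0.8330 = 11.64 mg/L.
e^(−k_d t) = e^(−0.317×1.810) = 0.5634; e^(−k_2 t) = e^(−1.15×1.810) = 0.1247.
D = 11.64 × (0.5634 − 0.1247) + 3.74 × 0.1247 = 5.108 + 0.4665 = 5.575 mg/L.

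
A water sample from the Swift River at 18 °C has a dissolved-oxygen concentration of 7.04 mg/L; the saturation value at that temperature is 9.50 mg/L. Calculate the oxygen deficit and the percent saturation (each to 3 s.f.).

D = C_s − C = 9.50 − 7.04 = 2.46 mg/L.
% saturation = 7.04/9.50 × 100 = 74.1 %.

D ≈ 2.46 mg/L; 74.1 % saturation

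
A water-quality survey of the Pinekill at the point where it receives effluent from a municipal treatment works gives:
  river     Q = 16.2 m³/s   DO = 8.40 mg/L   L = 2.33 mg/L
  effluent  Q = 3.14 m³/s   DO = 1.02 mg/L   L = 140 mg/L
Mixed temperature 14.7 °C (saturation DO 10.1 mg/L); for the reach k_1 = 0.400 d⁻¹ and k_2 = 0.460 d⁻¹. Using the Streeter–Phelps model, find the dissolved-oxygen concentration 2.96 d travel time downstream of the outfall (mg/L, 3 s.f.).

Mixed DO = (16.2×8.40 + 3.14×1.02)/(16.2+3.14) = 139.3/19.34 = 7.202 mg/L.
Mixed L₀ = (16.2×2.33 + 3.14×140)/(19.34) = 477.3/19.34 = 24.68 mg/L.
Initial deficit D₀ = C_s − DO₀ = 10.1 − 7.202 = 2.898 mg/L.
D(2.96) = [0.400×24.68/(0.460−0.400)](e^(−0.400×2.96) − e^(−0.460×2.96)) + 2.898 e^(−0.460×2.96)
= 164.5 × (0.3061 − 0.2563) + 2.898 × 0.2563 = 8.937 mg/L.
DO = 10.1 − 8.937 = 1.163 mg/L.

DO ≈ 1.16 mg/L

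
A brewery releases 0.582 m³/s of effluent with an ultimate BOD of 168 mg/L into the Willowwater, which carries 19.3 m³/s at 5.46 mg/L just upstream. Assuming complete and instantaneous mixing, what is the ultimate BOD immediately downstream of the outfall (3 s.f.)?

10.2 mg/L

Flow-weighted mixing: C = (Q_r C_r + Q_w C_w)/(Q_r + Q_w)
= (19.3×5.46 + 0.582×168)/(19.3 + 0.582) = 203.2/19.88 = 10.22 mg/L.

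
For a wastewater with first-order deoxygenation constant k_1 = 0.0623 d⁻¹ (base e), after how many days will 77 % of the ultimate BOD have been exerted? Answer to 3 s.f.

t ≈ 23.6 d

y/L₀ = 1 − e^(−k_1 t) = 0.77 ⇒ e^(−k_1 t) = 0.230
t = −ln(0.230) / 0.0623 = 1.470 / 0.0623 = 23.59 d.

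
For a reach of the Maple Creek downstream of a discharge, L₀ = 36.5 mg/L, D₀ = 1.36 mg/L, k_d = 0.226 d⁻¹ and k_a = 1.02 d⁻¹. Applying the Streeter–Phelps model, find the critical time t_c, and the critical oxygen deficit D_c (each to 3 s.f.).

t_c ≈ 1.72 d; D_c ≈ 5.48 mg/L

t_c = [1/(k_a−k_d)] ln[(k_a/k_d)(1 − D₀(k_a−k_d)/(k_d L₀))]
= [1/(1.02−0.226)] ln[(1.02/0.226)(1 − 1.36×0.7940/(0.226×36.5))]
= (1/0.7940) ln[4.513 × 0.8691] = 1.259 × ln(3.922) = 1.259 × 1.367 = 1.721 d.
L(t_c) = L₀ e^(−k_d t_c) = 36.5 × 0.6777 = 24.74 mg/L, and at the critical point k_a D_c = k_d L, so D_c = (0.226/1.02) × 24.74 = 5.481 mg/L.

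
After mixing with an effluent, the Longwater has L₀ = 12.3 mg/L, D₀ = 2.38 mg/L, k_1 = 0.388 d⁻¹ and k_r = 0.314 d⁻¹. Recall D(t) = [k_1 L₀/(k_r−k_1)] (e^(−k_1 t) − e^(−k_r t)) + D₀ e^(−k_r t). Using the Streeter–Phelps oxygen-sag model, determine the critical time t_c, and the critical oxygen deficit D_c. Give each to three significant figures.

With k_r/k_1 = 0.8093 and 1 − D₀(k_r−k_1)/(k_1 L₀) = 1.037,
t_c = ln(0.8093 × 1.037) / (0.314 − 0.388) = ln(0.8391) / -0.07400 = -0.1754/-0.07400 = 2.370 d.
D_c = (k_1/k_r) L₀ e^(−k_1 t_c) = (0.388/0.314) × 12.3 × e^(−0.388×2.370) = 1.236 × 12.3 × 0.3987 = 6.060 mg/L.

t_c ≈ 2.37 d; D_c ≈ 6.06 mg/L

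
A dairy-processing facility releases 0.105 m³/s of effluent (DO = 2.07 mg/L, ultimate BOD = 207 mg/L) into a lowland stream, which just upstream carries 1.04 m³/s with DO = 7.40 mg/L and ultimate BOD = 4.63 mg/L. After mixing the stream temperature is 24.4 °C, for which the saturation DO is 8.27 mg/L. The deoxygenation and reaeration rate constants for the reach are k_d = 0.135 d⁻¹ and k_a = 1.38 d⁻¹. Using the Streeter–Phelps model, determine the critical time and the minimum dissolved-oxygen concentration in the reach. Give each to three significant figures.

t_c ≈ 1.24 d; minimum DO ≈ 6.35 mg/L

Mixed DO = (1.04×7.40 + 0.105×2.07)/(1.04+0.105) = 7.913/1.145 = 6.911 mg/L.
Mixed L₀ = (1.04×4.63 + 0.105×207)/(1.145) = 26.55/1.145 = 23.19 mg/L.
Initial deficit D₀ = C_s − DO₀ = 8.27 − 6.911 = 1.359 mg/L.
t_c = (1/1.245) ln[(1.38/0.135)(1 − 1.359×1.245/(0.135×23.19))] = 0.8032 × ln(4.698) = 1.243 d.
D_c = (0.135/1.38) × 23.19 × e^(−0.135×1.243) = 0.09783 × 23.19 × 0.8456 = 1.918 mg/L.
Minimum DO = 8.27 − 1.918 = 6.352 mg/L.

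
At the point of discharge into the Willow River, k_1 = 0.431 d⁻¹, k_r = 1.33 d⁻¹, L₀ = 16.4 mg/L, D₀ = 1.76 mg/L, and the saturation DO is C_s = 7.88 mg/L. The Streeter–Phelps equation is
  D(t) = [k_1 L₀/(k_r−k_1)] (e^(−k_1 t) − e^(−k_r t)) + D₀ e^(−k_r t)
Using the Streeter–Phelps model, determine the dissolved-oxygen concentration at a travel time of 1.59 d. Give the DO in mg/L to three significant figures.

k_1 L₀/(k_r−k_1) = 0.431×16.4/(1.33−0.431) = 7.068/0.8990 = 7.863 mg/L.
e^(−k_1 t) = e^(−0.431×1.590) = 0.5039; e^(−k_r t) = e^(−1.33×1.590) = 0.1207.
D = 7.863 × (0.5039 − 0.1207) + 1.76 × 0.1207 = 3.014 + 0.2124 = 3.226 mg/L.
DO = C_s − D = 7.88 − 3.226 = 4.654 mg/L.

DO ≈ 4.65 mg/L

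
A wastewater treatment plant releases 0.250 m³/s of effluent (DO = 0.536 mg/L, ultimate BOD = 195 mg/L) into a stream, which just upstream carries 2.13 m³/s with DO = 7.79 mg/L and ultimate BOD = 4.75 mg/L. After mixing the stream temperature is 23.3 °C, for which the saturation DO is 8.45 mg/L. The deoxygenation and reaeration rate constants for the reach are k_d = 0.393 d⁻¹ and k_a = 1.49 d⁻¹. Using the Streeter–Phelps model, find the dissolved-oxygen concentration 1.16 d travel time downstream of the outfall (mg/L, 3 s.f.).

Mixed DO = (2.13×7.79 + 0.250×0.536)/(2.13+0.250) = 16.73/2.380 = 7.028 mg/L.
Mixed L₀ = (2.13×4.75 + 0.250×195)/(2.380) = 58.87/2.380 = 24.73 mg/L.
Initial deficit D₀ = C_s − DO₀ = 8.45 − 7.028 = 1.422 mg/L.
D(1.16) = [0.393×24.73/(1.49−0.393)](e^(−0.393×1.16) − e^(−1.49×1.16)) + 1.422 e^(−1.49×1.16)
= 8.861 × (0.6339 − 0.1776) + 1.422 × 0.1776 = 4.296 mg/L.
DO = 8.45 − 4.296 = 4.154 mg/L.

DO ≈ 4.15 mg/L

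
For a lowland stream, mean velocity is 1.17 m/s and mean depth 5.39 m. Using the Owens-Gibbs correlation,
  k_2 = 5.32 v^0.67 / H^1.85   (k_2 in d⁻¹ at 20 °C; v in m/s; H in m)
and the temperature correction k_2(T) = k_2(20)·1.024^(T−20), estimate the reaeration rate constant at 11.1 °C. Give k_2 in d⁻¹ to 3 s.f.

k_2(20) = 5.32 × 1.17^0.67 / 5.39^1.85 = 5.32 × 1.111 / 22.57 = 0.2619 d⁻¹.
k_2(11.1) = 0.2619 × 1.024^(11.1−20) = 0.2619 × 0.8097 = 0.2121 d⁻¹.

k_2 ≈ 0.212 d⁻¹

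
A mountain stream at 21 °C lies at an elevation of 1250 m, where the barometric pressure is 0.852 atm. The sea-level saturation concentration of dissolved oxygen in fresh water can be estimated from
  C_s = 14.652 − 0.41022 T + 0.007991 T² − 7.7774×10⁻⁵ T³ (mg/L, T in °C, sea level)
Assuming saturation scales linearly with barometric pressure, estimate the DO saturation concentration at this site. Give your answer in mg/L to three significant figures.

At sea level: C_s = 14.652 − 0.41022×21 + 0.007991×21² − 7.7774×10⁻⁵×21³ = 8.841 mg/L.
Pressure correction: C_s' = 8.841 × 0.852 = 7.533 mg/L.

C_s ≈ 7.53 mg/L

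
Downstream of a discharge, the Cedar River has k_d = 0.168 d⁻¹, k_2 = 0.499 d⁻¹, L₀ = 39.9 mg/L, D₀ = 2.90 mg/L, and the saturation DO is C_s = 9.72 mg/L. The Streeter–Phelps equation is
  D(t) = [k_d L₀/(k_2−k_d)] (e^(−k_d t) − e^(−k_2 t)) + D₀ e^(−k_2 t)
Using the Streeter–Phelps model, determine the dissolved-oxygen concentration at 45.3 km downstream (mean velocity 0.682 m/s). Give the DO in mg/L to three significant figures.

Travel time t = x/v = 45.3 km / (0.682 m/s) = 45300 m / 0.682 m/s = 66420 s = 0.7688 d.
k_d L₀/(k_2−k_d) = 0.168×39.9/(0.499−0.168) = 6.703/0.3310 = 20.25 mg/L.
e^(−k_d t) = e^(−0.168×0.7688) = 0.8788; e^(−k_2 t) = e^(−0.499×0.7688) = 0.6814.
D = 20.25 × (0.8788 − 0.6814) + 2.90 × 0.6814 = 3.999 + 1.976 = 5.975 mg/L.
DO = C_s − D = 9.72 − 5.975 = 3.745 mg/L.

DO ≈ 3.75 mg/L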